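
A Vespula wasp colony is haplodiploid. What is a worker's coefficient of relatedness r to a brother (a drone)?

Her haploid brother carries none of their father's genes and a random half of their mother's genome; that half matches the maternal half of her own genome with probability 1/2: r = 1/2 · 1/2 = 1/4.

0.25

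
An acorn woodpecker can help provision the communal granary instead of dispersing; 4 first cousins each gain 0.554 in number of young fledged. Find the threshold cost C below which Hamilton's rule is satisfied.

0.277

r to a first cousin = 0.125 (first cousins share one grandparent pair — two paths of length 4: r = 2·(1/2)^4 = 1/8).
Hamilton's rule: n·r·B > C, so the trait is favored while C < n·r·B = 4·0.125·0.554 = 0.277.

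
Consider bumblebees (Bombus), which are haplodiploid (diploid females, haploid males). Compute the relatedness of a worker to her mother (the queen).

0.5

One meiotic link between diploid queen and diploid daughter: r = 1/2.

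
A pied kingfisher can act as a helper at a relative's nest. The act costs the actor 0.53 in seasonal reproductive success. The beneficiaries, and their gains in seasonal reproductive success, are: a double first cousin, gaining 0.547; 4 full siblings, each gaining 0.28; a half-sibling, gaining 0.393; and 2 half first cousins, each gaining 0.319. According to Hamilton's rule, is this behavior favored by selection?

Yes

Hamilton's rule: the trait is favored when the sum of r·B over every recipient exceeds the actor's cost C.
r to a double first cousin = 0.25 (double first cousins share both grandparent pairs — four paths of length 4: r = 4·(1/2)^4 = 1/4).
r to a full sibling = 0.5 (full sibs share both parents — two paths of length 2: r = 2·(1/2)^2 = 1/2).
r to a half-sibling = 1/4 (half-sibs share one parent — one path of length 2: r = (1/2)^2 = 1/4).
r to a half first cousin = 0.0625 (half first cousins share one grandparent — one path of length 4: r = (1/2)^4 = 1/16).
Summing one r·B term per recipient: 1·0.25·0.547 + 4·0.5·0.28 + 1·0.25·0.393 + 2·0.0625·0.319 = 0.834875.
0.834875 > 0.53: the indirect benefit exceeds the cost.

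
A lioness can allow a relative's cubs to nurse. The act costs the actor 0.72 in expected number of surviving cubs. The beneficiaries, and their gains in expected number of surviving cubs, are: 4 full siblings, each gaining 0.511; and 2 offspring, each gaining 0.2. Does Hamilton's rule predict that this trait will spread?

Yes

Hamilton's rule: the trait is favored when the sum of r·B over every recipient exceeds the actor's cost C.
r to a full sibling = 1/2 (full sibs share both parents — two paths of length 2: r = 2·(1/2)^2 = 1/2).
r to an offspring = 1/2 (one parent–offspring link: r = (1/2)^1 = 1/2).
Summing one r·B term per recipient: 4·0.5·0.511 + 2·0.5·0.2 = 1.222.
1.222 > 0.72: the indirect benefit exceeds the cost.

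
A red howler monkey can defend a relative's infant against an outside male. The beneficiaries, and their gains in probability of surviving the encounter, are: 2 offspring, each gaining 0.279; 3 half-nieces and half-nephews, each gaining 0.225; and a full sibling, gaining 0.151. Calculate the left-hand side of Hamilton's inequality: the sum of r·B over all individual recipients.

r to an offspring = 1/2 (one parent–offspring link: r = (1/2)^1 = 1/2).
r to a half-niece or half-nephew = 1/8 (half-aunt/uncle↔niece/nephew: one path of length 3: r = (1/2)^3 = 1/8).
r to a full sibling = 1/2 (full sibs share both parents — two paths of length 2: r = 2·(1/2)^2 = 1/2).
Summing one r·B term per recipient: 2·0.5·0.279 + 3·0.125·0.225 + 1·0.5·0.151 = 0.438875.

0.438875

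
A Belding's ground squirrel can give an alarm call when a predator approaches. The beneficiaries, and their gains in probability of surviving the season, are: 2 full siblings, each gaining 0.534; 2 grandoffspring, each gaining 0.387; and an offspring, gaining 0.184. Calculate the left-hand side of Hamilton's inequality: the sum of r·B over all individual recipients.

0.8195

r to a full sibling = 0.5 (full sibs share both parents — two paths of length 2: r = 2·(1/2)^2 = 1/2).
r to a grandoffspring = 1/4 (two parent–offspring links: r = (1/2)^2 = 1/4).
r to an offspring = 1/2 (one parent–offspring link: r = (1/2)^1 = 1/2).
Summing one r·B term per recipient: 2·0.5·0.534 + 2·0.25·0.387 + 1·0.5·0.184 = 0.8195.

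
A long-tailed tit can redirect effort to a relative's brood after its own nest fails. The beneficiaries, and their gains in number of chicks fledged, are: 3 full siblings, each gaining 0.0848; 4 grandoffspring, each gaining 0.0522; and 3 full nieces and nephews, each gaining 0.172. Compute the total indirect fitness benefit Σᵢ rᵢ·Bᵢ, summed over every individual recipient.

0.3084

r to a full sibling = 0.5 (full sibs share both parents — two paths of length 2: r = 2·(1/2)^2 = 1/2).
r to a grandoffspring = 1/4 (two parent–offspring links: r = (1/2)^2 = 1/4).
r to a full niece or nephew = 0.25 (full aunt/uncle↔niece/nephew: two paths of length 3 through the shared grandparent pair: r = 2·(1/2)^3 = 1/4).
Summing one r·B term per recipient: 3·0.5·0.0848 + 4·0.25·0.0522 + 3·0.25·0.172 = 0.3084.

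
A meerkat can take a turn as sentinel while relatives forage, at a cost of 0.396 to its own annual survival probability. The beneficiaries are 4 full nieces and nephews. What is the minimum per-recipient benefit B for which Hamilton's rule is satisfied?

0.396

r to a full niece or nephew = 1/4 (full aunt/uncle↔niece/nephew: two paths of length 3 through the shared grandparent pair: r = 2·(1/2)^3 = 1/4).
Hamilton's rule with n recipients of equal r: n·r·B > C, so B > C/(n·r) = 0.396/(4·0.25) = 0.396.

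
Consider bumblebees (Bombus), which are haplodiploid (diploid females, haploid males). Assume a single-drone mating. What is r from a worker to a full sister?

0.75

Haplodiploid full sisters inherit their father's entire haploid genome identically (contributing 1/2) and on average half of their mother's contribution (1/2 · 1/2 = 1/4); r = 1/2 + 1/4 = 3/4.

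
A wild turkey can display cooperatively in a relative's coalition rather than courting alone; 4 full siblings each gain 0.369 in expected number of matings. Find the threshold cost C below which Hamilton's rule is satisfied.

0.738

r to a full sibling = 1/2 (full sibs share both parents — two paths of length 2: r = 2·(1/2)^2 = 1/2).
Hamilton's rule: n·r·B > C, so the trait is favored while C < n·r·B = 4·0.5·0.369 = 0.738.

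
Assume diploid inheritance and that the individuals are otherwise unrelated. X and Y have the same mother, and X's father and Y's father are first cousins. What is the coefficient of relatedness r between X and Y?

Independent pedigree routes through distinct common ancestors add.
X and Y are related in two ways: half-sibs through their shared mother (r = 1/4) and second cousins through their fathers (r = 1/32).
r = 1/4 + 1/32 = 9/32 = 0.28125.

0.28125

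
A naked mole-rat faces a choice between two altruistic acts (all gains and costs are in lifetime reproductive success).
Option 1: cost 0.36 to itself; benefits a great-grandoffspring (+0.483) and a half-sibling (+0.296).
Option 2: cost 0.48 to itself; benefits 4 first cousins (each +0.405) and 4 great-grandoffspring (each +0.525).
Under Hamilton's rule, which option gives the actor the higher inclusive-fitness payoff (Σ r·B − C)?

Option 1: r to a great-grandoffspring = 0.125.
Option 1: r to a half-sibling = 0.25.
Option 1: Σ r·B − C = (1·0.125·0.483 + 1·0.25·0.296) − 0.36 = -0.225625.
Option 2: r to a first cousin = 0.125.
Option 2: r to a great-grandoffspring = 0.125.
Option 2: Σ r·B − C = (4·0.125·0.405 + 4·0.125·0.525) − 0.48 = -0.015.
Option 2 has the higher net inclusive-fitness payoff.

Option 2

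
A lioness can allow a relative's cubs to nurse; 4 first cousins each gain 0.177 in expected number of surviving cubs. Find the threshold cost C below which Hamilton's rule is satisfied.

0.0885

r to a first cousin = 1/8 (first cousins share one grandparent pair — two paths of length 4: r = 2·(1/2)^4 = 1/8).
Hamilton's rule: n·r·B > C, so the trait is favored while C < n·r·B = 4·0.125·0.177 = 0.0885.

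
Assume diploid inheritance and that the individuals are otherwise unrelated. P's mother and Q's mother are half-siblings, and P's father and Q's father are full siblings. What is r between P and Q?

Wright's path rule: contributions from independent ancestry routes add.
P and Q are related in two ways: half first cousins through their mothers (r = 1/16) and first cousins through their fathers (r = 1/8).
r = 1/16 + 1/8 = 3/16 = 0.1875.

0.1875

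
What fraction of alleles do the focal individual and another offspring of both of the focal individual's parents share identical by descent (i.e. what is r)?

Each parent–offspring link contributes a factor of 1/2, and independent paths through distinct common ancestors add.
Full sibs share both parents — two paths of length 2: r = 2·(1/2)^2 = 1/2.

0.5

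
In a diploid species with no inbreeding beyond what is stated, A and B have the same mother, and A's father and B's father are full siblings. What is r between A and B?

Independent pedigree routes through distinct common ancestors add.
A and B are related in two ways: half-sibs through their shared mother (r = 1/4) and first cousins through their fathers (r = 1/8).
r = 1/4 + 1/8 = 3/8 = 0.375.

0.375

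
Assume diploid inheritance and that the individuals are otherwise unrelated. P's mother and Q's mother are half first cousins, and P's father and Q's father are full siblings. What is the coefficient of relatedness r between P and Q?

0.140625

Wright's path rule: contributions from independent ancestry routes add.
P and Q are related in two ways: half second cousins through their mothers (r = 1/64) and first cousins through their fathers (r = 1/8).
r = 1/64 + 1/8 = 0.140625.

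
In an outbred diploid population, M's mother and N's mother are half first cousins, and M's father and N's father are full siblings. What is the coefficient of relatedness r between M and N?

Independent pedigree routes through distinct common ancestors add.
M and N are related in two ways: half second cousins through their mothers (r = 1/64) and first cousins through their fathers (r = 1/8).
r = 1/64 + 1/8 = 9/64 = 0.140625.

0.140625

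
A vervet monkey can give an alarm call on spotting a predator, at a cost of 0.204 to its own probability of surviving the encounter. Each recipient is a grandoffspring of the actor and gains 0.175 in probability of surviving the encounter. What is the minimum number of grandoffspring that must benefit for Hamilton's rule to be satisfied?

5

r to a grandoffspring = 1/4 (two parent–offspring links: r = (1/2)^2 = 1/4).
Hamilton's rule: n·r·B > C  ⇒  n > C/(r·B) = 0.204/(0.25·0.175) = 4.663.
The smallest integer exceeding 4.663 is 5.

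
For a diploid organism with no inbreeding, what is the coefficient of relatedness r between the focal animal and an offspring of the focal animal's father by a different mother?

Each parent–offspring link contributes a factor of 1/2, and independent paths through distinct common ancestors add.
Half-sibs share one parent — one path of length 2: r = (1/2)^2 = 1/4.

0.25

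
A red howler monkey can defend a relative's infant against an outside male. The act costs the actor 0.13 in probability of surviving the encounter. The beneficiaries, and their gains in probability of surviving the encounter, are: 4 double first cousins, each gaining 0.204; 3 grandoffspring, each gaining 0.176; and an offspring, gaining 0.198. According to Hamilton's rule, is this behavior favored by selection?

Yes

Hamilton's rule: the trait is favored when the sum of r·B over every recipient exceeds the actor's cost C.
r to a double first cousin = 1/4 (double first cousins share both grandparent pairs — four paths of length 4: r = 4·(1/2)^4 = 1/4).
r to a grandoffspring = 1/4 (two parent–offspring links: r = (1/2)^2 = 1/4).
r to an offspring = 0.5 (one parent–offspring link: r = (1/2)^1 = 1/2).
Summing one r·B term per recipient: 4·0.25·0.204 + 3·0.25·0.176 + 1·0.5·0.198 = 0.435.
0.435 > 0.13: the indirect benefit exceeds the cost.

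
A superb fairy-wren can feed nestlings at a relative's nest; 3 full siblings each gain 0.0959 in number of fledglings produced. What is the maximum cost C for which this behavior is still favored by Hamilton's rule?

0.14385

r to a full sibling = 1/2 (full sibs share both parents — two paths of length 2: r = 2·(1/2)^2 = 1/2).
Hamilton's rule: n·r·B > C, so the trait is favored while C < n·r·B = 3·0.5·0.0959 = 0.14385.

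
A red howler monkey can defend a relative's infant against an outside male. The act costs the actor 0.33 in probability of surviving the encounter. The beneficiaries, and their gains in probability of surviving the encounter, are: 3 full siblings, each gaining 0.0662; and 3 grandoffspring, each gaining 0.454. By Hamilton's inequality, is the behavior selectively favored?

Yes

Hamilton's rule: the trait is favored when the sum of r·B over every recipient exceeds the actor's cost C.
r to a full sibling = 1/2 (full sibs share both parents — two paths of length 2: r = 2·(1/2)^2 = 1/2).
r to a grandoffspring = 0.25 (two parent–offspring links: r = (1/2)^2 = 1/4).
Summing one r·B term per recipient: 3·0.5·0.0662 + 3·0.25·0.454 = 0.4398.
0.4398 > 0.33: the indirect benefit exceeds the cost.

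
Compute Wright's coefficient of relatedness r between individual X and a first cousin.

Each parent–offspring link contributes a factor of 1/2, and independent paths through distinct common ancestors add.
First cousins share one grandparent pair — two paths of length 4: r = 2·(1/2)^4 = 1/8.

0.125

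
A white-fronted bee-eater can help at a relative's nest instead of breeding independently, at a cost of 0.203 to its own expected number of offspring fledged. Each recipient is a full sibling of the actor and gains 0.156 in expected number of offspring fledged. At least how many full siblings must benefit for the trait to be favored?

3

r to a full sibling = 1/2 (full sibs share both parents — two paths of length 2: r = 2·(1/2)^2 = 1/2).
Hamilton's rule: n·r·B > C  ⇒  n > C/(r·B) = 0.203/(0.5·0.156) = 2.603.
The smallest integer exceeding 2.603 is 3.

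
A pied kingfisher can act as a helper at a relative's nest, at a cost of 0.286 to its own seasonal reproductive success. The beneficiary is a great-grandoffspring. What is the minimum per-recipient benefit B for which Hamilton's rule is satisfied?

r to a great-grandoffspring = 0.125 (three parent–offspring links: r = (1/2)^3 = 1/8).
Hamilton's rule with n recipients of equal r: n·r·B > C, so B > C/(n·r) = 0.286/(1·0.125) = 2.288.

2.288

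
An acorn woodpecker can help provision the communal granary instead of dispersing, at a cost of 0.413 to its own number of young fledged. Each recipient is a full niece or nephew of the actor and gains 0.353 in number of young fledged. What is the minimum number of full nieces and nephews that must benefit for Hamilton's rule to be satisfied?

r to a full niece or nephew = 0.25 (full aunt/uncle↔niece/nephew: two paths of length 3 through the shared grandparent pair: r = 2·(1/2)^3 = 1/4).
Hamilton's rule: n·r·B > C  ⇒  n > C/(r·B) = 0.413/(0.25·0.353) = 4.68.
The smallest integer exceeding 4.68 is 5.

5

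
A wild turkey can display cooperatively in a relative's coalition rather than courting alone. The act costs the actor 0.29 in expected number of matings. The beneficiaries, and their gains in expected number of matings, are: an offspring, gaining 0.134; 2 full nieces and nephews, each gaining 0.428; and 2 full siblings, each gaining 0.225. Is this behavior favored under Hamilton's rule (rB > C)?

Yes

Hamilton's rule: the trait is favored when the sum of r·B over every recipient exceeds the actor's cost C.
r to an offspring = 1/2 (one parent–offspring link: r = (1/2)^1 = 1/2).
r to a full niece or nephew = 1/4 (full aunt/uncle↔niece/nephew: two paths of length 3 through the shared grandparent pair: r = 2·(1/2)^3 = 1/4).
r to a full sibling = 0.5 (full sibs share both parents — two paths of length 2: r = 2·(1/2)^2 = 1/2).
Summing one r·B term per recipient: 1·0.5·0.134 + 2·0.25·0.428 + 2·0.5·0.225 = 0.506.
0.506 > 0.29: the indirect benefit exceeds the cost.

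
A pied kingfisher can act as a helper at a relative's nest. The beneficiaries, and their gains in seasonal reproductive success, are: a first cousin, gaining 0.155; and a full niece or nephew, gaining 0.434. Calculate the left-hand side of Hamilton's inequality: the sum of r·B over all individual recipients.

r to a first cousin = 1/8 (first cousins share one grandparent pair — two paths of length 4: r = 2·(1/2)^4 = 1/8).
r to a full niece or nephew = 0.25 (full aunt/uncle↔niece/nephew: two paths of length 3 through the shared grandparent pair: r = 2·(1/2)^3 = 1/4).
Summing one r·B term per recipient: 1·0.125·0.155 + 1·0.25·0.434 = 0.127875.

0.127875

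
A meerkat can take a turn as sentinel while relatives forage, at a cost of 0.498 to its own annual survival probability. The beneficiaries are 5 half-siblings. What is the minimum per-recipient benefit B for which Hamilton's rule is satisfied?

r to a half-sibling = 1/4 (half-sibs share one parent — one path of length 2: r = (1/2)^2 = 1/4).
Hamilton's rule with n recipients of equal r: n·r·B > C, so B > C/(n·r) = 0.498/(5·0.25) = 0.3984.

0.3984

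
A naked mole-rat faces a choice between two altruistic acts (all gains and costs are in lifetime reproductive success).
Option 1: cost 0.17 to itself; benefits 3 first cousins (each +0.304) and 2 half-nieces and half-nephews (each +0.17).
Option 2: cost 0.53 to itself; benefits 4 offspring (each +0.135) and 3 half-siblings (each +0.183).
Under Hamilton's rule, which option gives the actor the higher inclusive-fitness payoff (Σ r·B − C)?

Option 1

Option 1: r to a first cousin = 0.125.
Option 1: r to a half-niece or half-nephew = 0.125.
Option 1: Σ r·B − C = (3·0.125·0.304 + 2·0.125·0.17) − 0.17 = -0.0135.
Option 2: r to an offspring = 0.5.
Option 2: r to a half-sibling = 0.25.
Option 2: Σ r·B − C = (4·0.5·0.135 + 3·0.25·0.183) − 0.53 = -0.12275.
Option 1 has the higher net inclusive-fitness payoff.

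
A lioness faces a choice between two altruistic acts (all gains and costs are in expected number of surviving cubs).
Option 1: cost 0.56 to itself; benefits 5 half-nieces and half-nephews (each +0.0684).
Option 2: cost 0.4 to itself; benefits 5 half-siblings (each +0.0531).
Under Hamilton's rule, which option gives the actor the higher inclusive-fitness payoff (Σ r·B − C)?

Option 1: r to a half-niece or half-nephew = 0.125.
Option 1: Σ r·B − C = (5·0.125·0.0684) − 0.56 = -0.51725.
Option 2: r to a half-sibling = 0.25.
Option 2: Σ r·B − C = (5·0.25·0.0531) − 0.4 = -0.333625.
Option 2 has the higher net inclusive-fitness payoff.

Option 2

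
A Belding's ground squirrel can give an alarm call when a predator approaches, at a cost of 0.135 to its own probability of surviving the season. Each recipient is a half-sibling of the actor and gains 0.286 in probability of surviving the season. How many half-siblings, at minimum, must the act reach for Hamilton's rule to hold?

r to a half-sibling = 1/4 (half-sibs share one parent — one path of length 2: r = (1/2)^2 = 1/4).
Hamilton's rule: n·r·B > C  ⇒  n > C/(r·B) = 0.135/(0.25·0.286) = 1.888.
The smallest integer exceeding 1.888 is 2.

2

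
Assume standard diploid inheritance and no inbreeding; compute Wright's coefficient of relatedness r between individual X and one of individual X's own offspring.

0.5

Each parent–offspring link contributes a factor of 1/2, and independent paths through distinct common ancestors add.
One parent–offspring link: r = (1/2)^1 = 1/2.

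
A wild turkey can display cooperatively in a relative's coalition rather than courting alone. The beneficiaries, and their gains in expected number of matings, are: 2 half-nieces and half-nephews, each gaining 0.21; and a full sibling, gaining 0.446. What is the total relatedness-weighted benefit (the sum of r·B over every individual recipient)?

0.2755

r to a half-niece or half-nephew = 0.125 (half-aunt/uncle↔niece/nephew: one path of length 3: r = (1/2)^3 = 1/8).
r to a full sibling = 0.5 (full sibs share both parents — two paths of length 2: r = 2·(1/2)^2 = 1/2).
Summing one r·B term per recipient: 2·0.125·0.21 + 1·0.5·0.446 = 0.2755.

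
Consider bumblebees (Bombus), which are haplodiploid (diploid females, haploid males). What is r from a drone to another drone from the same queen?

0.5

Haploid brothers each carry a random half of the queen's diploid genome, so on average they share half: r = 1/2.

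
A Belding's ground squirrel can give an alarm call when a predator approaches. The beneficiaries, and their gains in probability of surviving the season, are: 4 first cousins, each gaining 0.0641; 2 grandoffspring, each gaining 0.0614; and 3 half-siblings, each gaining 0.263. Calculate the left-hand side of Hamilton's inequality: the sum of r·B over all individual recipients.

0.26

r to a first cousin = 0.125 (first cousins share one grandparent pair — two paths of length 4: r = 2·(1/2)^4 = 1/8).
r to a grandoffspring = 0.25 (two parent–offspring links: r = (1/2)^2 = 1/4).
r to a half-sibling = 0.25 (half-sibs share one parent — one path of length 2: r = (1/2)^2 = 1/4).
Summing one r·B term per recipient: 4·0.125·0.0641 + 2·0.25·0.0614 + 3·0.25·0.263 = 0.26.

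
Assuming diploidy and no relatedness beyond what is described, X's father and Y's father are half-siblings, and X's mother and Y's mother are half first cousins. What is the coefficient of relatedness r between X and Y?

Independent pedigree routes through distinct common ancestors add.
X and Y are related in two ways: half first cousins through their fathers (r = 1/16) and half second cousins through their mothers (r = 1/64).
r = 1/16 + 1/64 = 5/64 = 0.078125.

0.078125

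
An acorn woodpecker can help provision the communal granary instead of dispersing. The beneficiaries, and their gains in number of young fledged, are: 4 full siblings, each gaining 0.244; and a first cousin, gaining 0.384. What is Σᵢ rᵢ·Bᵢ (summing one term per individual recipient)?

0.536

r to a full sibling = 1/2 (full sibs share both parents — two paths of length 2: r = 2·(1/2)^2 = 1/2).
r to a first cousin = 0.125 (first cousins share one grandparent pair — two paths of length 4: r = 2·(1/2)^4 = 1/8).
Summing one r·B term per recipient: 4·0.5·0.244 + 1·0.125·0.384 = 0.536.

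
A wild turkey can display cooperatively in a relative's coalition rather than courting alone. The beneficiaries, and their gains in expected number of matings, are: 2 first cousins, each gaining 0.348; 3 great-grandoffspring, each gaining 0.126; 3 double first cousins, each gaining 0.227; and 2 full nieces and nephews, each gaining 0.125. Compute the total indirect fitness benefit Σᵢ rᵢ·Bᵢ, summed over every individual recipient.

r to a first cousin = 1/8 (first cousins share one grandparent pair — two paths of length 4: r = 2·(1/2)^4 = 1/8).
r to a great-grandoffspring = 1/8 (three parent–offspring links: r = (1/2)^3 = 1/8).
r to a double first cousin = 1/4 (double first cousins share both grandparent pairs — four paths of length 4: r = 4·(1/2)^4 = 1/4).
r to a full niece or nephew = 1/4 (full aunt/uncle↔niece/nephew: two paths of length 3 through the shared grandparent pair: r = 2·(1/2)^3 = 1/4).
Summing one r·B term per recipient: 2·0.125·0.348 + 3·0.125·0.126 + 3·0.25·0.227 + 2·0.25·0.125 = 0.367.

0.367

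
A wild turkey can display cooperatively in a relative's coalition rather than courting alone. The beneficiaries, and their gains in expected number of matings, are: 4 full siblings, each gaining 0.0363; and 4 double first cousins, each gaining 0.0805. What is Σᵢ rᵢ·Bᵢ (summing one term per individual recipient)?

r to a full sibling = 1/2 (full sibs share both parents — two paths of length 2: r = 2·(1/2)^2 = 1/2).
r to a double first cousin = 0.25 (double first cousins share both grandparent pairs — four paths of length 4: r = 4·(1/2)^4 = 1/4).
Summing one r·B term per recipient: 4·0.5·0.0363 + 4·0.25·0.0805 = 0.1531.

0.1531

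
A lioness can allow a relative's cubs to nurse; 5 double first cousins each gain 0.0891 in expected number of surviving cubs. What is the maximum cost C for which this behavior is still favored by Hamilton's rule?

r to a double first cousin = 1/4 (double first cousins share both grandparent pairs — four paths of length 4: r = 4·(1/2)^4 = 1/4).
Hamilton's rule: n·r·B > C, so the trait is favored while C < n·r·B = 5·0.25·0.0891 = 0.111375.

0.111375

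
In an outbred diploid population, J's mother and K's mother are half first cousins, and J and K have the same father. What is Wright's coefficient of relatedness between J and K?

0.265625

Wright's path rule: contributions from independent ancestry routes add.
J and K are related in two ways: half second cousins through their mothers (r = 1/64) and half-sibs through their shared father (r = 1/4).
r = 1/64 + 1/4 = 0.265625.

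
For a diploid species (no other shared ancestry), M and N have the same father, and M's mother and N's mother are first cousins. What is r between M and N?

Wright's path rule: contributions from independent ancestry routes add.
M and N are related in two ways: half-sibs through their shared father (r = 1/4) and second cousins through their mothers (r = 1/32).
r = 1/4 + 1/32 = 0.28125.

0.28125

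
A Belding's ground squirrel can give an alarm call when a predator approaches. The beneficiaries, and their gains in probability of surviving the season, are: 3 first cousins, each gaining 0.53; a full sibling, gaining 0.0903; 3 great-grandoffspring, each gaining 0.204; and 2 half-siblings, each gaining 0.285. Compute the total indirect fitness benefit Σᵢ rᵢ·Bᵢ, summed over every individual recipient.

0.4629

r to a first cousin = 0.125 (first cousins share one grandparent pair — two paths of length 4: r = 2·(1/2)^4 = 1/8).
r to a full sibling = 0.5 (full sibs share both parents — two paths of length 2: r = 2·(1/2)^2 = 1/2).
r to a great-grandoffspring = 1/8 (three parent–offspring links: r = (1/2)^3 = 1/8).
r to a half-sibling = 0.25 (half-sibs share one parent — one path of length 2: r = (1/2)^2 = 1/4).
Summing one r·B term per recipient: 3·0.125·0.53 + 1·0.5·0.0903 + 3·0.125·0.204 + 2·0.25·0.285 = 0.4629.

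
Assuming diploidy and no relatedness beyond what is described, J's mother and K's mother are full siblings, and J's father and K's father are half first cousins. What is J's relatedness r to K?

With two independent routes of shared ancestry, r is the sum of the two contributions.
J and K are related in two ways: first cousins through their mothers (r = 1/8) and half second cousins through their fathers (r = 1/64).
r = 1/8 + 1/64 = 0.140625.

0.140625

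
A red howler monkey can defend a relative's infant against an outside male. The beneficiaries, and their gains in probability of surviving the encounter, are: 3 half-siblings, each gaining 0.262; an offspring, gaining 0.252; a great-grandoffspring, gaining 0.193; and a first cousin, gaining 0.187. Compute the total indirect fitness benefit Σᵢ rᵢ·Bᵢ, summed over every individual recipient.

r to a half-sibling = 1/4 (half-sibs share one parent — one path of length 2: r = (1/2)^2 = 1/4).
r to an offspring = 0.5 (one parent–offspring link: r = (1/2)^1 = 1/2).
r to a great-grandoffspring = 0.125 (three parent–offspring links: r = (1/2)^3 = 1/8).
r to a first cousin = 1/8 (first cousins share one grandparent pair — two paths of length 4: r = 2·(1/2)^4 = 1/8).
Summing one r·B term per recipient: 3·0.25·0.262 + 1·0.5·0.252 + 1·0.125·0.193 + 1·0.125·0.187 = 0.37.

0.37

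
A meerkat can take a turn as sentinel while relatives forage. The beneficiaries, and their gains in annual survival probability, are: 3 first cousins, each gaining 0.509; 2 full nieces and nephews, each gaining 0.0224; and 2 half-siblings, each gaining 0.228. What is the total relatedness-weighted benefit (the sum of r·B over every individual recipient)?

0.316075

r to a first cousin = 1/8 (first cousins share one grandparent pair — two paths of length 4: r = 2·(1/2)^4 = 1/8).
r to a full niece or nephew = 0.25 (full aunt/uncle↔niece/nephew: two paths of length 3 through the shared grandparent pair: r = 2·(1/2)^3 = 1/4).
r to a half-sibling = 1/4 (half-sibs share one parent — one path of length 2: r = (1/2)^2 = 1/4).
Summing one r·B term per recipient: 3·0.125·0.509 + 2·0.25·0.0224 + 2·0.25·0.228 = 0.316075.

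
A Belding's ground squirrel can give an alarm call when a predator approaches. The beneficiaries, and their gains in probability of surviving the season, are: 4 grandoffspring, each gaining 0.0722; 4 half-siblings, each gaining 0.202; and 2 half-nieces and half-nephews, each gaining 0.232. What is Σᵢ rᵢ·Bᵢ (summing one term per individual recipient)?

0.3322

r to a grandoffspring = 0.25 (two parent–offspring links: r = (1/2)^2 = 1/4).
r to a half-sibling = 0.25 (half-sibs share one parent — one path of length 2: r = (1/2)^2 = 1/4).
r to a half-niece or half-nephew = 0.125 (half-aunt/uncle↔niece/nephew: one path of length 3: r = (1/2)^3 = 1/8).
Summing one r·B term per recipient: 4·0.25·0.0722 + 4·0.25·0.202 + 2·0.125·0.232 = 0.3322.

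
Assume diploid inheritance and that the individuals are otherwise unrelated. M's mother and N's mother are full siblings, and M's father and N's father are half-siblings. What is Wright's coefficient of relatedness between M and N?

0.1875

Relatedness sums over independent paths through distinct common ancestors.
M and N are related in two ways: first cousins through their mothers (r = 1/8) and half first cousins through their fathers (r = 1/16).
r = 1/8 + 1/16 = 0.1875.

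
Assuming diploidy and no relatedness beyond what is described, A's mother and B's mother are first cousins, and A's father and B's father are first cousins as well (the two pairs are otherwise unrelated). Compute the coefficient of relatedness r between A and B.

0.0625

Independent pedigree routes through distinct common ancestors add.
A and B are related in two ways: second cousins through their mothers (r = 1/32) and second cousins through their fathers (r = 1/32).
r = 1/32 + 1/32 = 0.0625.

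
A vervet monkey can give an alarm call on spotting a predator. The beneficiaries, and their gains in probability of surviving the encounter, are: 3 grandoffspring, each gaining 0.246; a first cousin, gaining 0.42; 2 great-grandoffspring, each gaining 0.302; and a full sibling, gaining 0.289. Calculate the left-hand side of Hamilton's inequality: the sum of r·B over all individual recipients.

r to a grandoffspring = 0.25 (two parent–offspring links: r = (1/2)^2 = 1/4).
r to a first cousin = 0.125 (first cousins share one grandparent pair — two paths of length 4: r = 2·(1/2)^4 = 1/8).
r to a great-grandoffspring = 0.125 (three parent–offspring links: r = (1/2)^3 = 1/8).
r to a full sibling = 1/2 (full sibs share both parents — two paths of length 2: r = 2·(1/2)^2 = 1/2).
Summing one r·B term per recipient: 3·0.25·0.246 + 1·0.125·0.42 + 2·0.125·0.302 + 1·0.5·0.289 = 0.457.

0.457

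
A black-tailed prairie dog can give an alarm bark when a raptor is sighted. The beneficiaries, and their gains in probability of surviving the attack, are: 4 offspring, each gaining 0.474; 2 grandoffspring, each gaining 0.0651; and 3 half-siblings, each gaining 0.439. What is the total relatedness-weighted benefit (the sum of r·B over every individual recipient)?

1.3098

r to an offspring = 1/2 (one parent–offspring link: r = (1/2)^1 = 1/2).
r to a grandoffspring = 1/4 (two parent–offspring links: r = (1/2)^2 = 1/4).
r to a half-sibling = 0.25 (half-sibs share one parent — one path of length 2: r = (1/2)^2 = 1/4).
Summing one r·B term per recipient: 4·0.5·0.474 + 2·0.25·0.0651 + 3·0.25·0.439 = 1.3098.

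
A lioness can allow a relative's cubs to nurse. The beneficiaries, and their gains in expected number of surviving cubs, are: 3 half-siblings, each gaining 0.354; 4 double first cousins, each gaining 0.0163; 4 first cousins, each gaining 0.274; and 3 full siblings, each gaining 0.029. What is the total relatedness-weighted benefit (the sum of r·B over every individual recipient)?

r to a half-sibling = 1/4 (half-sibs share one parent — one path of length 2: r = (1/2)^2 = 1/4).
r to a double first cousin = 0.25 (double first cousins share both grandparent pairs — four paths of length 4: r = 4·(1/2)^4 = 1/4).
r to a first cousin = 1/8 (first cousins share one grandparent pair — two paths of length 4: r = 2·(1/2)^4 = 1/8).
r to a full sibling = 0.5 (full sibs share both parents — two paths of length 2: r = 2·(1/2)^2 = 1/2).
Summing one r·B term per recipient: 3·0.25·0.354 + 4·0.25·0.0163 + 4·0.125·0.274 + 3·0.5·0.029 = 0.4623.

0.4623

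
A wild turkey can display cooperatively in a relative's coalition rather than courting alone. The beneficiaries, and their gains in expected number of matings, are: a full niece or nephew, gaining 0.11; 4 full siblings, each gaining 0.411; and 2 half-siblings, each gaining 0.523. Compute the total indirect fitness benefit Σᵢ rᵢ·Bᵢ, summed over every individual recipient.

1.111

r to a full niece or nephew = 0.25 (full aunt/uncle↔niece/nephew: two paths of length 3 through the shared grandparent pair: r = 2·(1/2)^3 = 1/4).
r to a full sibling = 0.5 (full sibs share both parents — two paths of length 2: r = 2·(1/2)^2 = 1/2).
r to a half-sibling = 0.25 (half-sibs share one parent — one path of length 2: r = (1/2)^2 = 1/4).
Summing one r·B term per recipient: 1·0.25·0.11 + 4·0.5·0.411 + 2·0.25·0.523 = 1.111.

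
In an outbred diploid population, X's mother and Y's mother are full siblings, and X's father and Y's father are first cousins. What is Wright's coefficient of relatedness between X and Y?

With two independent routes of shared ancestry, r is the sum of the two contributions.
X and Y are related in two ways: first cousins through their mothers (r = 1/8) and second cousins through their fathers (r = 1/32).
r = 1/8 + 1/32 = 0.15625.

0.15625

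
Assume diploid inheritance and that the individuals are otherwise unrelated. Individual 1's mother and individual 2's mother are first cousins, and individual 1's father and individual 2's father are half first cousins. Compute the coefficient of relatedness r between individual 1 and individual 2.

With two independent routes of shared ancestry, r is the sum of the two contributions.
Individual 1 and individual 2 are related in two ways: second cousins through their mothers (r = 1/32) and half second cousins through their fathers (r = 1/64).
r = 1/32 + 1/64 = 0.046875.

0.046875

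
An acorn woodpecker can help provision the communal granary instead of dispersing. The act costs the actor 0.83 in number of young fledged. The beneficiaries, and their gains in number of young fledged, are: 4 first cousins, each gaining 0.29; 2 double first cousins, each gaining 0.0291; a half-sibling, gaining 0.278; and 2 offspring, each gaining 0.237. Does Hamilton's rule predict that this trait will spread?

No

Hamilton's rule: the trait is favored when the sum of r·B over every recipient exceeds the actor's cost C.
r to a first cousin = 1/8 (first cousins share one grandparent pair — two paths of length 4: r = 2·(1/2)^4 = 1/8).
r to a double first cousin = 0.25 (double first cousins share both grandparent pairs — four paths of length 4: r = 4·(1/2)^4 = 1/4).
r to a half-sibling = 0.25 (half-sibs share one parent — one path of length 2: r = (1/2)^2 = 1/4).
r to an offspring = 0.5 (one parent–offspring link: r = (1/2)^1 = 1/2).
Summing one r·B term per recipient: 4·0.125·0.29 + 2·0.25·0.0291 + 1·0.25·0.278 + 2·0.5·0.237 = 0.46605.
0.46605 < 0.83: the indirect benefit is less than the cost.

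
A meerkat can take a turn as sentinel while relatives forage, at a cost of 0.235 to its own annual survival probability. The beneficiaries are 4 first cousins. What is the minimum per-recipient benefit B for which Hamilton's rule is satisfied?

0.47

r to a first cousin = 1/8 (first cousins share one grandparent pair — two paths of length 4: r = 2·(1/2)^4 = 1/8).
Hamilton's rule with n recipients of equal r: n·r·B > C, so B > C/(n·r) = 0.235/(4·0.125) = 0.47.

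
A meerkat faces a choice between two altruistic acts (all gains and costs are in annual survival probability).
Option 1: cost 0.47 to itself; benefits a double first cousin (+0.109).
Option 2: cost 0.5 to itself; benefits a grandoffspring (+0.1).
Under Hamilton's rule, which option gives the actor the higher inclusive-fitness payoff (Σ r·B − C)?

Option 1

Option 1: r to a double first cousin = 0.25.
Option 1: Σ r·B − C = (1·0.25·0.109) − 0.47 = -0.44275.
Option 2: r to a grandoffspring = 0.25.
Option 2: Σ r·B − C = (1·0.25·0.1) − 0.5 = -0.475.
Option 1 has the higher net inclusive-fitness payoff.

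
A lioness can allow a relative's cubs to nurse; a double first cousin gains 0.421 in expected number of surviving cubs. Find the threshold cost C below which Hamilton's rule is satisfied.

r to a double first cousin = 1/4 (double first cousins share both grandparent pairs — four paths of length 4: r = 4·(1/2)^4 = 1/4).
Hamilton's rule: n·r·B > C, so the trait is favored while C < n·r·B = 1·0.25·0.421 = 0.10525.

0.10525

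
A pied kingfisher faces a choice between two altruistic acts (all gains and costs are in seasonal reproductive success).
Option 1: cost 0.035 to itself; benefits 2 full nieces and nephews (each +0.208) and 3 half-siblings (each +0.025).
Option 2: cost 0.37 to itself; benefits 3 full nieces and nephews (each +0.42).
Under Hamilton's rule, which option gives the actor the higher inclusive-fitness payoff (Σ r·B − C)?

Option 1: r to a full niece or nephew = 0.25.
Option 1: r to a half-sibling = 0.25.
Option 1: Σ r·B − C = (2·0.25·0.208 + 3·0.25·0.025) − 0.035 = 0.08775.
Option 2: r to a full niece or nephew = 0.25.
Option 2: Σ r·B − C = (3·0.25·0.42) − 0.37 = -0.055.
Option 1 has the higher net inclusive-fitness payoff.

Option 1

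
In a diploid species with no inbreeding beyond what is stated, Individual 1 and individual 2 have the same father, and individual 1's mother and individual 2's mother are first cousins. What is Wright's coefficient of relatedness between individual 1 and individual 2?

Independent pedigree routes through distinct common ancestors add.
Individual 1 and individual 2 are related in two ways: half-sibs through their shared father (r = 1/4) and second cousins through their mothers (r = 1/32).
r = 1/4 + 1/32 = 9/32 = 0.28125.

0.28125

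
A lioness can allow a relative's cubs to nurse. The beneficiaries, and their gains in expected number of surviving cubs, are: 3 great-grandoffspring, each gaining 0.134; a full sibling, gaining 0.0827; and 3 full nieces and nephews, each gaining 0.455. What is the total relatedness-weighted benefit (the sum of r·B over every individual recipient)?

0.43285

r to a great-grandoffspring = 0.125 (three parent–offspring links: r = (1/2)^3 = 1/8).
r to a full sibling = 0.5 (full sibs share both parents — two paths of length 2: r = 2·(1/2)^2 = 1/2).
r to a full niece or nephew = 1/4 (full aunt/uncle↔niece/nephew: two paths of length 3 through the shared grandparent pair: r = 2·(1/2)^3 = 1/4).
Summing one r·B term per recipient: 3·0.125·0.134 + 1·0.5·0.0827 + 3·0.25·0.455 = 0.43285.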